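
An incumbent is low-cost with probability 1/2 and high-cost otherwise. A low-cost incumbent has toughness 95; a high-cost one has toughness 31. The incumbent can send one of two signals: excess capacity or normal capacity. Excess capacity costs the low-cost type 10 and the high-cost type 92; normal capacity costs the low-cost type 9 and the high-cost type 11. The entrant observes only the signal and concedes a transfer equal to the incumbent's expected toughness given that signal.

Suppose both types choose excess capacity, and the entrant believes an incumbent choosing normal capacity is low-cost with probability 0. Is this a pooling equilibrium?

No

On the equilibrium path (excess capacity) the entrant holds the prior 1/2 and pays 1/2·95 + 1/2·31 = 63. Off-path (normal capacity) belief 0 gives 0·95 + 1·31 = 31.
Low-cost: excess capacity gives 63 − 10 = 53; normal capacity gives 31 − 9 = 22. Stays. ✓
High-cost: excess capacity gives 63 − 92 = -29; normal capacity gives 31 − 11 = 20. Deviates. ✗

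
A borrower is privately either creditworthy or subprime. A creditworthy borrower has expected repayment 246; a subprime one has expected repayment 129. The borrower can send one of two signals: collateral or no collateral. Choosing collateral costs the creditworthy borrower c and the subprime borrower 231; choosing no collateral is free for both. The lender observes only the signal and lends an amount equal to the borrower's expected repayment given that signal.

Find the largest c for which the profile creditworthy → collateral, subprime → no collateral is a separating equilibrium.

117

Under separation: collateral → creditworthy (pays 246); no collateral → subprime (pays 129).
Subprime: 129 − 0 = 129 ≥ 246 − 231 = 15. Holds regardless of c. ✓
Creditworthy: 246 − c ≥ 129 − 0, so c ≤ 246 − 129 = 117.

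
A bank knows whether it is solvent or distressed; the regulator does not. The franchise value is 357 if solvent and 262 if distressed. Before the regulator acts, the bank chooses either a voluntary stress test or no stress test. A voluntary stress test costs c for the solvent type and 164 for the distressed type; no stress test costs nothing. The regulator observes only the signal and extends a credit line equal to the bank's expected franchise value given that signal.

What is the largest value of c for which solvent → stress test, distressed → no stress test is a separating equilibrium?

Under separation: stress test → solvent (pays 357); no stress test → distressed (pays 262).
Distressed: 262 − 0 = 262 ≥ 357 − 164 = 193. Holds regardless of c. ✓
Solvent: 357 − c ≥ 262 − 0, so c ≤ 357 − 262 = 95.

95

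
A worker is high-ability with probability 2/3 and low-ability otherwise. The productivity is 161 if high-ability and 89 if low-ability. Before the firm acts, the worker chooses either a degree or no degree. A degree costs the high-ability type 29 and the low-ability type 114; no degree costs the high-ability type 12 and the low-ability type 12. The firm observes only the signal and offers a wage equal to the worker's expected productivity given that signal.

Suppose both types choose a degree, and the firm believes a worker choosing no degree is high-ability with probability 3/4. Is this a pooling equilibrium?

At the pooled signal (degree) the firm holds the prior 2/3 and pays 2/3·161 + 1/3·89 = 137. Off-path (no degree) belief 3/4 gives 3/4·161 + 1/4·89 = 143.
High-ability: degree gives 137 − 29 = 108; no degree gives 143 − 12 = 131. Deviates. ✗
Low-ability: degree gives 137 − 114 = 23; no degree gives 143 − 12 = 131. Deviates. ✗

No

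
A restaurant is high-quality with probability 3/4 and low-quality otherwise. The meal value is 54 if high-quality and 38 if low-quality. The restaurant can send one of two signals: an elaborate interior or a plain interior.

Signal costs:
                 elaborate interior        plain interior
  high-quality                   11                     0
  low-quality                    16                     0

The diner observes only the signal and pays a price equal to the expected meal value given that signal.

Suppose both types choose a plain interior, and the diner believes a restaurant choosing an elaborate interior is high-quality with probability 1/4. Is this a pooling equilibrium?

Yes

On the equilibrium path (plain interior) the diner holds the prior 3/4 and pays 3/4·54 + 1/4·38 = 50. Off-path (elaborate interior) belief 1/4 gives 1/4·54 + 3/4·38 = 42.
High-quality: plain interior gives 50 − 0 = 50; elaborate interior gives 42 − 11 = 31. Stays. ✓
Low-quality: plain interior gives 50 − 0 = 50; elaborate interior gives 42 − 16 = 26. Stays. ✓
Beliefs are Bayes-consistent on-path and both types best-respond.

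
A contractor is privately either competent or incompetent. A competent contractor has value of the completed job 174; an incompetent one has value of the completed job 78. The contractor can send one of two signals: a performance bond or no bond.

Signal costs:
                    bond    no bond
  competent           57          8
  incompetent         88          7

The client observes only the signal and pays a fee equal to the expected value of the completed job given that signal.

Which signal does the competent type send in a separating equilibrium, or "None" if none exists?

Try competent → bond, incompetent → no bond:
  Under separation the client infers type exactly: bond → competent (pays 174), no bond → incompetent (pays 78).
  Competent: bond gives 174 − 57 = 117; no bond gives 78 − 8 = 70. No deviation. ✓
  Incompetent: no bond gives 78 − 7 = 71; bond gives 174 − 88 = 86. Would deviate. ✗
Try competent → no bond, incompetent → bond:
  Under separation the client infers type exactly: no bond → competent (pays 174), bond → incompetent (pays 78).
  Competent: no bond gives 174 − 8 = 166; bond gives 78 − 57 = 21. No deviation. ✓
  Incompetent: bond gives 78 − 88 = -10; no bond gives 174 − 7 = 167. Would deviate. ✗
Neither assignment is incentive-compatible.

None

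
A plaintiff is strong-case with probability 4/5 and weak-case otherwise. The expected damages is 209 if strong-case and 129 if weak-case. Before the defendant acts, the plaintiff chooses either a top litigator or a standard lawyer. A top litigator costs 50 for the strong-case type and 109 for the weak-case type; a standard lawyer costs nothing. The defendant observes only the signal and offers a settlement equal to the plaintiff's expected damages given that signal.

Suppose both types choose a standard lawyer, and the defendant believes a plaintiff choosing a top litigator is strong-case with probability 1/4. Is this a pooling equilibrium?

Yes

At the pooled signal (standard lawyer) the defendant holds the prior 4/5 and pays 4/5·209 + 1/5·129 = 193. Off-path (top litigator) belief 1/4 gives 1/4·209 + 3/4·129 = 149.
Strong-case: standard lawyer gives 193 − 0 = 193; top litigator gives 149 − 50 = 99. Stays. ✓
Weak-case: standard lawyer gives 193 − 0 = 193; top litigator gives 149 − 109 = 40. Stays. ✓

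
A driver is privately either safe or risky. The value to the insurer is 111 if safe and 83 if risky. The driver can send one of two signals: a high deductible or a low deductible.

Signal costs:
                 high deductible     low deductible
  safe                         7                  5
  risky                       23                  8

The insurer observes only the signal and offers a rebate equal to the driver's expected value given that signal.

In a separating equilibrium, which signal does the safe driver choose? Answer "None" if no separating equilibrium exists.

None

Try safe → high deductible, risky → low deductible:
  If types separate, high deductible earns payment 111 and low deductible earns 83.
  Safe: high deductible gives 111 − 7 = 104; low deductible gives 83 − 5 = 78. No deviation. ✓
  Risky: low deductible gives 83 − 8 = 75; high deductible gives 111 − 23 = 88. Would deviate. ✗
Try safe → low deductible, risky → high deductible:
  If types separate, low deductible earns payment 111 and high deductible earns 83.
  Safe: low deductible gives 111 − 5 = 106; high deductible gives 83 − 7 = 76. No deviation. ✓
  Risky: high deductible gives 83 − 23 = 60; low deductible gives 111 − 8 = 103. Would deviate. ✗
Neither assignment is incentive-compatible.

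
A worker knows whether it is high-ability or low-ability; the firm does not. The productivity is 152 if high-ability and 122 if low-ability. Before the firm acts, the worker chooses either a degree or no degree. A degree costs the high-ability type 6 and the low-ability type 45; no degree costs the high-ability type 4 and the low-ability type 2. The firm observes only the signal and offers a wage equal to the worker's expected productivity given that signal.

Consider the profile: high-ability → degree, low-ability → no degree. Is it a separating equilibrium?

Yes

If types separate, degree earns payment 152 and no degree earns 122.
High-ability: degree gives 152 − 6 = 146; no degree gives 122 − 4 = 118. No deviation. ✓
Low-ability: no degree gives 122 − 2 = 120; degree gives 152 − 45 = 107. No deviation. ✓
Both incentive constraints hold.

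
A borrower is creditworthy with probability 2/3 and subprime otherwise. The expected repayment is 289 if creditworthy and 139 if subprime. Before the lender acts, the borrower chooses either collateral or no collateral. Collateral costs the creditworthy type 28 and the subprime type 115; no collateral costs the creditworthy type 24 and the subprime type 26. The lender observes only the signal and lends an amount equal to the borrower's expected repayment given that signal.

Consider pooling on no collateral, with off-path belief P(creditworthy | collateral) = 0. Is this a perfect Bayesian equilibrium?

Yes

On the equilibrium path (no collateral) the lender holds the prior 2/3 and pays 2/3·289 + 1/3·139 = 239. Off-path (collateral) belief 0 gives 0·289 + 1·139 = 139.
Creditworthy: no collateral gives 239 − 24 = 215; collateral gives 139 − 28 = 111. Stays. ✓
Subprime: no collateral gives 239 − 26 = 213; collateral gives 139 − 115 = 24. Stays. ✓
Beliefs are Bayes-consistent on-path and both types best-respond.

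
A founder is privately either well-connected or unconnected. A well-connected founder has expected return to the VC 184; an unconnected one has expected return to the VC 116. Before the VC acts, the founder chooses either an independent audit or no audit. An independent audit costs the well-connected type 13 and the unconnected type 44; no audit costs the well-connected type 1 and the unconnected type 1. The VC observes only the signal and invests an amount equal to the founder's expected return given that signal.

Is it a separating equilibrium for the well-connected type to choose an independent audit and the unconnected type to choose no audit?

If types separate, audit earns payment 184 and no audit earns 116.
Well-connected: audit gives 184 − 13 = 171; no audit gives 116 − 1 = 115. No deviation. ✓
Unconnected: no audit gives 116 − 1 = 115; audit gives 184 − 44 = 140. Would deviate. ✗

No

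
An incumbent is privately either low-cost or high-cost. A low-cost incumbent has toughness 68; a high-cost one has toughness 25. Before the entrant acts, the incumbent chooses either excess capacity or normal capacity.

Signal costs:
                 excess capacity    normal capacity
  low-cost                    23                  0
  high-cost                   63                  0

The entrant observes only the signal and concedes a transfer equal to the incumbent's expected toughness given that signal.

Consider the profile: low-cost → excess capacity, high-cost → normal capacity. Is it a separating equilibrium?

Yes

If types separate, excess capacity earns payment 68 and normal capacity earns 25.
Low-cost: excess capacity gives 68 − 23 = 45; normal capacity gives 25 − 0 = 25. No deviation. ✓
High-cost: normal capacity gives 25 − 0 = 25; excess capacity gives 68 − 63 = 5. No deviation. ✓
Both incentive constraints hold.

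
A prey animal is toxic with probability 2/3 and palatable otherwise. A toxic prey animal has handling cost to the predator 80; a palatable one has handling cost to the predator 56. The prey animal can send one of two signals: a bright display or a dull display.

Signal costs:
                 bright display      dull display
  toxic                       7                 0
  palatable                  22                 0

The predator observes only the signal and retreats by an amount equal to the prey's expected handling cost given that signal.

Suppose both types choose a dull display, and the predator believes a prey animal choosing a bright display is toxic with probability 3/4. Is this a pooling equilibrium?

At the pooled signal (dull display) the predator holds the prior 2/3 and pays 2/3·80 + 1/3·56 = 72. Off-path (bright display) belief 3/4 gives 3/4·80 + 1/4·56 = 74.
Toxic: dull display gives 72 − 0 = 72; bright display gives 74 − 7 = 67. Stays. ✓
Palatable: dull display gives 72 − 0 = 72; bright display gives 74 − 22 = 52. Stays. ✓

Yes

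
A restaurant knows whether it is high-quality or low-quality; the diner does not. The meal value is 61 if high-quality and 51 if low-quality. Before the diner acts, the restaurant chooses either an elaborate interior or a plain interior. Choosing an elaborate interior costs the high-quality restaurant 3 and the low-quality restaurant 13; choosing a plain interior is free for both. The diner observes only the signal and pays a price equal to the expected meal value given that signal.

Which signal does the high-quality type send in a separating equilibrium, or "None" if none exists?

Try high-quality → elaborate interior, low-quality → plain interior:
  Under separation the diner infers type exactly: elaborate interior → high-quality (pays 61), plain interior → low-quality (pays 51).
  High-quality: elaborate interior gives 61 − 3 = 58; plain interior gives 51 − 0 = 51. No deviation. ✓
  Low-quality: plain interior gives 51 − 0 = 51; elaborate interior gives 61 − 13 = 48. No deviation. ✓
Both hold — the high-quality type sends elaborate interior.

elaborate interior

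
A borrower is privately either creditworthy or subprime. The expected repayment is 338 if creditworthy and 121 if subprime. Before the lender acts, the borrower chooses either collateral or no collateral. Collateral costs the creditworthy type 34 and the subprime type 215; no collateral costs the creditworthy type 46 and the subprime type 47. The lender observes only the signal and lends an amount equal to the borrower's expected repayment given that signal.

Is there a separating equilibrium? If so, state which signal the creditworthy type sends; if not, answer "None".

None

Try creditworthy → collateral, subprime → no collateral:
  If types separate, collateral earns payment 338 and no collateral earns 121.
  Creditworthy: collateral gives 338 − 34 = 304; no collateral gives 121 − 46 = 75. No deviation. ✓
  Subprime: no collateral gives 121 − 47 = 74; collateral gives 338 − 215 = 123. Would deviate. ✗
Try creditworthy → no collateral, subprime → collateral:
  If types separate, no collateral earns payment 338 and collateral earns 121.
  Creditworthy: no collateral gives 338 − 46 = 292; collateral gives 121 − 34 = 87. No deviation. ✓
  Subprime: collateral gives 121 − 215 = -94; no collateral gives 338 − 47 = 291. Would deviate. ✗
Neither assignment is incentive-compatible.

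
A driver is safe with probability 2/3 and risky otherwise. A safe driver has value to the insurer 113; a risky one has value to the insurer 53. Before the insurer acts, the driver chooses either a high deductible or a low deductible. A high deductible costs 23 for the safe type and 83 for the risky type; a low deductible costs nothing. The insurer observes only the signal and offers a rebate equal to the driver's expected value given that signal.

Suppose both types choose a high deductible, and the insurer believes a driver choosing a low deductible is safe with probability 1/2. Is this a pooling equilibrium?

At the pooled signal (high deductible) the insurer holds the prior 2/3 and pays 2/3·113 + 1/3·53 = 93. Off-path (low deductible) belief 1/2 gives 1/2·113 + 1/2·53 = 83.
Safe: high deductible gives 93 − 23 = 70; low deductible gives 83 − 0 = 83. Deviates. ✗
Risky: high deductible gives 93 − 83 = 10; low deductible gives 83 − 0 = 83. Deviates. ✗

No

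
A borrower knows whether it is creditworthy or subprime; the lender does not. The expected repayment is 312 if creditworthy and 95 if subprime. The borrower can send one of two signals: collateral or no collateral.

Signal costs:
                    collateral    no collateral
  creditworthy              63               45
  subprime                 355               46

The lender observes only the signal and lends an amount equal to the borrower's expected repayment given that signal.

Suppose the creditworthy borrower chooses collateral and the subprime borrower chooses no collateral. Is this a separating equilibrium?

If types separate, collateral earns payment 312 and no collateral earns 95.
Creditworthy: collateral gives 312 − 63 = 249; no collateral gives 95 − 45 = 50. No deviation. ✓
Subprime: no collateral gives 95 − 46 = 49; collateral gives 312 − 355 = -43. No deviation. ✓
Neither type gains from mimicking the other.

Yes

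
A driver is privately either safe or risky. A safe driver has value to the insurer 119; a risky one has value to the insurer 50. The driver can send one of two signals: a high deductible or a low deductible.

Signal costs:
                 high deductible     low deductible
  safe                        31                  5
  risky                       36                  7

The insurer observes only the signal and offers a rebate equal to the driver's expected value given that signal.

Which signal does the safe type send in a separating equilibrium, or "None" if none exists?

Try safe → high deductible, risky → low deductible:
  If types separate, high deductible earns payment 119 and low deductible earns 50.
  Safe: high deductible gives 119 − 31 = 88; low deductible gives 50 − 5 = 45. No deviation. ✓
  Risky: low deductible gives 50 − 7 = 43; high deductible gives 119 − 36 = 83. Would deviate. ✗
Try safe → low deductible, risky → high deductible:
  If types separate, low deductible earns payment 119 and high deductible earns 50.
  Safe: low deductible gives 119 − 5 = 114; high deductible gives 50 − 31 = 19. No deviation. ✓
  Risky: high deductible gives 50 − 36 = 14; low deductible gives 119 − 7 = 112. Would deviate. ✗
Neither assignment is incentive-compatible.

None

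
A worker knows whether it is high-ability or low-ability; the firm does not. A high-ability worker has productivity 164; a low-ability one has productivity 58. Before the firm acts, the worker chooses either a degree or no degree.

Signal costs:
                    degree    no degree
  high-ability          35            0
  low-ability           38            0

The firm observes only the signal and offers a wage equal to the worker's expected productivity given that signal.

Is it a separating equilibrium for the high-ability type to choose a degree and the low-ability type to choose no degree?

No

If types separate, degree earns payment 164 and no degree earns 58.
High-ability: degree gives 164 − 35 = 129; no degree gives 58 − 0 = 58. No deviation. ✓
Low-ability: no degree gives 58 − 0 = 58; degree gives 164 − 38 = 126. Would deviate. ✗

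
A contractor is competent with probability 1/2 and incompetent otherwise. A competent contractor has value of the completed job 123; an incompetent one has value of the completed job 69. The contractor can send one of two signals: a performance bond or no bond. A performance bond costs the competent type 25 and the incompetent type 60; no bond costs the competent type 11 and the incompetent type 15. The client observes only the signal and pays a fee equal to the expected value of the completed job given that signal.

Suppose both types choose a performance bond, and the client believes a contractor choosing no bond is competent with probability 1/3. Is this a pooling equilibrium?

No

On the equilibrium path (bond) the client holds the prior 1/2 and pays 1/2·123 + 1/2·69 = 96. Off-path (no bond) belief 1/3 gives 1/3·123 + 2/3·69 = 87.
Competent: bond gives 96 − 25 = 71; no bond gives 87 − 11 = 76. Deviates. ✗
Incompetent: bond gives 96 − 60 = 36; no bond gives 87 − 15 = 72. Deviates. ✗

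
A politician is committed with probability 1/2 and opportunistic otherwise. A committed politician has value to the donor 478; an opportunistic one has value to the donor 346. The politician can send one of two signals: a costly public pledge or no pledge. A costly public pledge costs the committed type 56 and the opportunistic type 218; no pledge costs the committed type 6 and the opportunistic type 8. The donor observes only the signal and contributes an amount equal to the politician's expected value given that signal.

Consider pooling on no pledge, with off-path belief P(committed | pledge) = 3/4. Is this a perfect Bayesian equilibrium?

Yes

At the pooled signal (no pledge) the donor holds the prior 1/2 and pays 1/2·478 + 1/2·346 = 412. Off-path (pledge) belief 3/4 gives 3/4·478 + 1/4·346 = 445.
Committed: no pledge gives 412 − 6 = 406; pledge gives 445 − 56 = 389. Stays. ✓
Opportunistic: no pledge gives 412 − 8 = 404; pledge gives 445 − 218 = 227. Stays. ✓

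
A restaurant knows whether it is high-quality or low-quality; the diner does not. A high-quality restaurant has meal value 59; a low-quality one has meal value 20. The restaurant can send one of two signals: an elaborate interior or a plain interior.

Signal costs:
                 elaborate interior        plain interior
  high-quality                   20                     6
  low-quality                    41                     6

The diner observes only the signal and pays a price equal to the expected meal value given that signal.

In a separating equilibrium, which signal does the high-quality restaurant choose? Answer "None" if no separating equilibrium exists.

Try high-quality → elaborate interior, low-quality → plain interior:
  If types separate, elaborate interior earns payment 59 and plain interior earns 20.
  High-quality: elaborate interior gives 59 − 20 = 39; plain interior gives 20 − 6 = 14. No deviation. ✓
  Low-quality: plain interior gives 20 − 6 = 14; elaborate interior gives 59 − 41 = 18. Would deviate. ✗
Try high-quality → plain interior, low-quality → elaborate interior:
  If types separate, plain interior earns payment 59 and elaborate interior earns 20.
  High-quality: plain interior gives 59 − 6 = 53; elaborate interior gives 20 − 20 = 0. No deviation. ✓
  Low-quality: elaborate interior gives 20 − 41 = -21; plain interior gives 59 − 6 = 53. Would deviate. ✗
Neither assignment is incentive-compatible.

None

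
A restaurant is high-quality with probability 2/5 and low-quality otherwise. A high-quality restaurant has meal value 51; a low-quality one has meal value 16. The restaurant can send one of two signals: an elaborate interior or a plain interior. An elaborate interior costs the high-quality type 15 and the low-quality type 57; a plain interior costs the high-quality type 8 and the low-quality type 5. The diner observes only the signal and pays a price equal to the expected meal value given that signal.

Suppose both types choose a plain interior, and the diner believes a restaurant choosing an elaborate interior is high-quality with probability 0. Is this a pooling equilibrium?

Yes

At the pooled signal (plain interior) the diner holds the prior 2/5 and pays 2/5·51 + 3/5·16 = 30. Off-path (elaborate interior) belief 0 gives 0·51 + 1·16 = 16.
High-quality: plain interior gives 30 − 8 = 22; elaborate interior gives 16 − 15 = 1. Stays. ✓
Low-quality: plain interior gives 30 − 5 = 25; elaborate interior gives 16 − 57 = -41. Stays. ✓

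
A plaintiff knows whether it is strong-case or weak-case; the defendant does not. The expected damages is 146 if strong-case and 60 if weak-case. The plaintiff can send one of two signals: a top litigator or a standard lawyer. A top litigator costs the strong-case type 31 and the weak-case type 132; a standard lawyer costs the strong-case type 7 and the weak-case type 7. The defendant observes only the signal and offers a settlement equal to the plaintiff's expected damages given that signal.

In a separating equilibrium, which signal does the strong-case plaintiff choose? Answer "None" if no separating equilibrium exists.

Try strong-case → top litigator, weak-case → standard lawyer:
  Under separation the defendant infers type exactly: top litigator → strong-case (pays 146), standard lawyer → weak-case (pays 60).
  Strong-case: top litigator gives 146 − 31 = 115; standard lawyer gives 60 − 7 = 53. No deviation. ✓
  Weak-case: standard lawyer gives 60 − 7 = 53; top litigator gives 146 − 132 = 14. No deviation. ✓
Both hold — the strong-case type sends top litigator.

top litigator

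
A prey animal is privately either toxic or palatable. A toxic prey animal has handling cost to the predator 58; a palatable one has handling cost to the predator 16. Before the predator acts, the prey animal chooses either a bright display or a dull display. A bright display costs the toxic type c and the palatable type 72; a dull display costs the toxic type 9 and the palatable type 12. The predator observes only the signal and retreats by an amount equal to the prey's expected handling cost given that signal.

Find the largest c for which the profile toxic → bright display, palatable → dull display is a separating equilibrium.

Under separation: bright display → toxic (pays 58); dull display → palatable (pays 16).
Palatable: 16 − 12 = 4 ≥ 58 − 72 = -14. Holds regardless of c. ✓
Toxic: 58 − c ≥ 16 − 9, so c ≤ 58 − 7 = 51.

51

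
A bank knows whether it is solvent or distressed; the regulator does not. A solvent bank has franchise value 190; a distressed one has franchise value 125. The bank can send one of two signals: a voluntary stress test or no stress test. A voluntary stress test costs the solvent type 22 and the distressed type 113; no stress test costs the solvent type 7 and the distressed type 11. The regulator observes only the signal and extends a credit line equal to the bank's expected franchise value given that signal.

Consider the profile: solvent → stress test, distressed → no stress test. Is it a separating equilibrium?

Under separation the regulator infers type exactly: stress test → solvent (pays 190), no stress test → distressed (pays 125).
Solvent: stress test gives 190 − 22 = 168; no stress test gives 125 − 7 = 118. No deviation. ✓
Distressed: no stress test gives 125 − 11 = 114; stress test gives 190 − 113 = 77. No deviation. ✓
Both incentive constraints hold.

Yes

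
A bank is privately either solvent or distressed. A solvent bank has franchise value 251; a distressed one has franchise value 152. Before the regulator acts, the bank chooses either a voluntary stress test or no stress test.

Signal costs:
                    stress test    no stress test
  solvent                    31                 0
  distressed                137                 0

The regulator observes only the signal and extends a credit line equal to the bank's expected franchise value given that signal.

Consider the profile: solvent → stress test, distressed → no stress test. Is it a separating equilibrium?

If types separate, stress test earns payment 251 and no stress test earns 152.
Solvent: stress test gives 251 − 31 = 220; no stress test gives 152 − 0 = 152. No deviation. ✓
Distressed: no stress test gives 152 − 0 = 152; stress test gives 251 − 137 = 114. No deviation. ✓
Both incentive constraints hold.

Yes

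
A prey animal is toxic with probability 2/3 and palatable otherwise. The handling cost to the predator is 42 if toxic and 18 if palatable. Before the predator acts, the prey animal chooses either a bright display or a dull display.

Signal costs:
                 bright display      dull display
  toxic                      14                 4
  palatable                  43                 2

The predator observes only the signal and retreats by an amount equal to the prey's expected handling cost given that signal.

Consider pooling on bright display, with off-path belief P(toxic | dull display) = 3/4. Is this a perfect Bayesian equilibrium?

No

On the equilibrium path (bright display) the predator holds the prior 2/3 and pays 2/3·42 + 1/3·18 = 34. Off-path (dull display) belief 3/4 gives 3/4·42 + 1/4·18 = 36.
Toxic: bright display gives 34 − 14 = 20; dull display gives 36 − 4 = 32. Deviates. ✗
Palatable: bright display gives 34 − 43 = -9; dull display gives 36 − 2 = 34. Deviates. ✗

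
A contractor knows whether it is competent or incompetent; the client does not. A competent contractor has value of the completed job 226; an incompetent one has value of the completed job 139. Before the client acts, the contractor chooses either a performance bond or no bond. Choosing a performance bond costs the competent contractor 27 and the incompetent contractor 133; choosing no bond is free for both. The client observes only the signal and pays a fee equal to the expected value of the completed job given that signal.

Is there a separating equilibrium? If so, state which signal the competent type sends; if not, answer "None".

Try competent → bond, incompetent → no bond:
  Under separation the client infers type exactly: bond → competent (pays 226), no bond → incompetent (pays 139).
  Competent: bond gives 226 − 27 = 199; no bond gives 139 − 0 = 139. No deviation. ✓
  Incompetent: no bond gives 139 − 0 = 139; bond gives 226 − 133 = 93. No deviation. ✓
Both hold — the competent type sends bond.

bond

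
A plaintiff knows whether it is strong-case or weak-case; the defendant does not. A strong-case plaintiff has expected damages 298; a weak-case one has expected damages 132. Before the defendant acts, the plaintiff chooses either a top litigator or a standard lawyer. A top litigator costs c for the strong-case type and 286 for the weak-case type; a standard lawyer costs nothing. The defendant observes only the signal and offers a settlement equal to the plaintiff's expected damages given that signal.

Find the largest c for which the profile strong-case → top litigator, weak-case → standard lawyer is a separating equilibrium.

Under separation: top litigator → strong-case (pays 298); standard lawyer → weak-case (pays 132).
Weak-case: 132 − 0 = 132 ≥ 298 − 286 = 12. Holds regardless of c. ✓
Strong-case: 298 − c ≥ 132 − 0, so c ≤ 298 − 132 = 166.

166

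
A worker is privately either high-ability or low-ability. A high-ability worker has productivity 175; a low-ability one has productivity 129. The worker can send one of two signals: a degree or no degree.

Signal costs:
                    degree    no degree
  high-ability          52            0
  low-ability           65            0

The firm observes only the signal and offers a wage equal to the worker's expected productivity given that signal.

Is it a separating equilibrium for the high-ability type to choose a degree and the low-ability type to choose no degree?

Under separation the firm infers type exactly: degree → high-ability (pays 175), no degree → low-ability (pays 129).
High-ability: degree gives 175 − 52 = 123; no degree gives 129 − 0 = 129. Would deviate. ✗
Low-ability: no degree gives 129 − 0 = 129; degree gives 175 − 65 = 110. No deviation. ✓

No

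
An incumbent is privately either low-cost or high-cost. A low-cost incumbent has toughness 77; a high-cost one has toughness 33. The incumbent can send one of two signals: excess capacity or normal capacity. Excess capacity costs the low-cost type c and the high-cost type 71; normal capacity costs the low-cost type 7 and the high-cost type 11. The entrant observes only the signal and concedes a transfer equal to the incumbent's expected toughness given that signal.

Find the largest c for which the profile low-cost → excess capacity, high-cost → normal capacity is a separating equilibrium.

Under separation: excess capacity → low-cost (pays 77); normal capacity → high-cost (pays 33).
High-cost: 33 − 11 = 22 ≥ 77 − 71 = 6. Holds regardless of c. ✓
Low-cost: 77 − c ≥ 33 − 7, so c ≤ 77 − 26 = 51.

51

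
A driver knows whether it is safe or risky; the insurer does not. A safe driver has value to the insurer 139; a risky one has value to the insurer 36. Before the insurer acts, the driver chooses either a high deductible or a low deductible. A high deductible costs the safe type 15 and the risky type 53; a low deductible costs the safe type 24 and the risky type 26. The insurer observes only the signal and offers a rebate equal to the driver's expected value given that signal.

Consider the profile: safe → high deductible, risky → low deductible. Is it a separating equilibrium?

If types separate, high deductible earns payment 139 and low deductible earns 36.
Safe: high deductible gives 139 − 15 = 124; low deductible gives 36 − 24 = 12. No deviation. ✓
Risky: low deductible gives 36 − 26 = 10; high deductible gives 139 − 53 = 86. Would deviate. ✗

No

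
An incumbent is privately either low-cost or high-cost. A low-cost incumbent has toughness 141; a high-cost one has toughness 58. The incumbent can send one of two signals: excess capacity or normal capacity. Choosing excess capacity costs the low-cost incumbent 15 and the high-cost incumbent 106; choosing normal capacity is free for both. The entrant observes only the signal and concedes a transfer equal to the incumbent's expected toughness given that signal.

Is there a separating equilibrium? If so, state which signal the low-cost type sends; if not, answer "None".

excess capacity

Try low-cost → excess capacity, high-cost → normal capacity:
  Under separation the entrant infers type exactly: excess capacity → low-cost (pays 141), normal capacity → high-cost (pays 58).
  Low-cost: excess capacity gives 141 − 15 = 126; normal capacity gives 58 − 0 = 58. No deviation. ✓
  High-cost: normal capacity gives 58 − 0 = 58; excess capacity gives 141 − 106 = 35. No deviation. ✓
Both hold — the low-cost type sends excess capacity.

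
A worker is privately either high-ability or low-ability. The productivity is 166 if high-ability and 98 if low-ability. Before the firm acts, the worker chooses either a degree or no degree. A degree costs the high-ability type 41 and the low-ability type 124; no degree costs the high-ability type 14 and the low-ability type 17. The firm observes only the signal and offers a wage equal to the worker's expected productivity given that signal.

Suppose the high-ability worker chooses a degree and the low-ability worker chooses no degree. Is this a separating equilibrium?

Under separation the firm infers type exactly: degree → high-ability (pays 166), no degree → low-ability (pays 98).
High-ability: degree gives 166 − 41 = 125; no degree gives 98 − 14 = 84. No deviation. ✓
Low-ability: no degree gives 98 − 17 = 81; degree gives 166 − 124 = 42. No deviation. ✓
Both incentive constraints hold.

Yes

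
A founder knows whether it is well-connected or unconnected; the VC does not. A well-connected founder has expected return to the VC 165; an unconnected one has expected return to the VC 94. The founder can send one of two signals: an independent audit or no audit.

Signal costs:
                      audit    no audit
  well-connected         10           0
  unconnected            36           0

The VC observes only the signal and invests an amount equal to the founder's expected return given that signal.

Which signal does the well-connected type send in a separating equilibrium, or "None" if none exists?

Try well-connected → audit, unconnected → no audit:
  If types separate, audit earns payment 165 and no audit earns 94.
  Well-connected: audit gives 165 − 10 = 155; no audit gives 94 − 0 = 94. No deviation. ✓
  Unconnected: no audit gives 94 − 0 = 94; audit gives 165 − 36 = 129. Would deviate. ✗
Try well-connected → no audit, unconnected → audit:
  If types separate, no audit earns payment 165 and audit earns 94.
  Well-connected: no audit gives 165 − 0 = 165; audit gives 94 − 10 = 84. No deviation. ✓
  Unconnected: audit gives 94 − 36 = 58; no audit gives 165 − 0 = 165. Would deviate. ✗
Neither assignment is incentive-compatible.

None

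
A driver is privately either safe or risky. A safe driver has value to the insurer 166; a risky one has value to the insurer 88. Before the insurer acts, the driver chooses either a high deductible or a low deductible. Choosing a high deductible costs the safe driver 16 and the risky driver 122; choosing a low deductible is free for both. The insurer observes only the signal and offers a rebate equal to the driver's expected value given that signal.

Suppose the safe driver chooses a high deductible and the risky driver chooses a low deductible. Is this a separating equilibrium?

Yes

If types separate, high deductible earns payment 166 and low deductible earns 88.
Safe: high deductible gives 166 − 16 = 150; low deductible gives 88 − 0 = 88. No deviation. ✓
Risky: low deductible gives 88 − 0 = 88; high deductible gives 166 − 122 = 44. No deviation. ✓
Both incentive constraints hold.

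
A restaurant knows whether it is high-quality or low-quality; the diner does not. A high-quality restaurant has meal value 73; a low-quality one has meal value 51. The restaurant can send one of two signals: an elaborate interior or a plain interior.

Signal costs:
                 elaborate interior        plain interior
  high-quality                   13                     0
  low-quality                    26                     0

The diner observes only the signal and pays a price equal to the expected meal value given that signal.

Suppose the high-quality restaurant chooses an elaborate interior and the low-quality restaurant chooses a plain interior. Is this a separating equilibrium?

If types separate, elaborate interior earns payment 73 and plain interior earns 51.
High-quality: elaborate interior gives 73 − 13 = 60; plain interior gives 51 − 0 = 51. No deviation. ✓
Low-quality: plain interior gives 51 − 0 = 51; elaborate interior gives 73 − 26 = 47. No deviation. ✓
Neither type gains from mimicking the other.

Yes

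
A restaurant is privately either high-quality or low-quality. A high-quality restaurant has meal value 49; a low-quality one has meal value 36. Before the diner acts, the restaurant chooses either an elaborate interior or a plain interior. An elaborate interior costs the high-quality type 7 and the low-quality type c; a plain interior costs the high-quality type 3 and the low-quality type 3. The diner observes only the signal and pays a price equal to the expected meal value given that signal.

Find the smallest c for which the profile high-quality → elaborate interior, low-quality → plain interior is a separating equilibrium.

Under separation: elaborate interior → high-quality (pays 49); plain interior → low-quality (pays 36).
High-quality: 49 − 7 = 42 ≥ 36 − 3 = 33. Holds regardless of c. ✓
Low-quality: 36 − 3 ≥ 49 − c, so c ≥ 49 − 33 = 16.

16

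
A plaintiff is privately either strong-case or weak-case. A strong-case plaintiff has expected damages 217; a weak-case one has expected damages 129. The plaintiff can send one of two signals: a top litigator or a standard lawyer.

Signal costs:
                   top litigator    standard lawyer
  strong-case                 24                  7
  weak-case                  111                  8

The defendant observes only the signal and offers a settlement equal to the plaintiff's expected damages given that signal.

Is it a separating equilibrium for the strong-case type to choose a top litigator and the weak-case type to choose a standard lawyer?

Yes

Under separation the defendant infers type exactly: top litigator → strong-case (pays 217), standard lawyer → weak-case (pays 129).
Strong-case: top litigator gives 217 − 24 = 193; standard lawyer gives 129 − 7 = 122. No deviation. ✓
Weak-case: standard lawyer gives 129 − 8 = 121; top litigator gives 217 − 111 = 106. No deviation. ✓
Both incentive constraints hold.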